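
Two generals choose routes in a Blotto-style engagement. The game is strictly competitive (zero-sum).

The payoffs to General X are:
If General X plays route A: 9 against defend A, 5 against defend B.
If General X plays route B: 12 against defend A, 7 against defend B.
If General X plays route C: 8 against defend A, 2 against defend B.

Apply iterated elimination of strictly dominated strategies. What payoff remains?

Row route A is strictly dominated by row route B (12>9, 7>5); eliminate route A.
Column defend A is strictly dominated by defend B for General Y (7<12, 2<8); eliminate defend A.
Row route C is strictly dominated by row route B (7>2); eliminate route C.
Only (route B, defend B) remains, with payoff 7.

7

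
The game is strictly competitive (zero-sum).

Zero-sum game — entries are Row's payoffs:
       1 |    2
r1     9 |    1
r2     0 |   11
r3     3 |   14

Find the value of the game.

Row r2 is strictly dominated by row r3, so Row never plays it.
The remaining 2×2 game on (r1, r3) × (1, 2) has no saddle point. Let Row play r1 with probability p; indifference gives 9p + 3(1−p) = p + 14(1−p), so p = 11/19.
Similarly Column's optimal q on 1 is 13/19, and the value is 9·(13/19) + (1)·(6/19) = 123/19.

123/19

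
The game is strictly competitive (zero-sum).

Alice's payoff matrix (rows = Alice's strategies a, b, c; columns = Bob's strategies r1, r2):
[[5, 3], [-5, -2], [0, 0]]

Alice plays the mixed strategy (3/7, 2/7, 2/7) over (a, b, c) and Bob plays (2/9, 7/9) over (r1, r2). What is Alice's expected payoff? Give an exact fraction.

5/7

Against (2/9, 7/9), each row's expected payoff is a: 31/9; b: -8/3; c: 0.
Taking the (3/7, 2/7, 2/7)-weighted average: (3/7)·(31/9) + (2/7)·(-8/3) + (2/7)·(0) = 5/7.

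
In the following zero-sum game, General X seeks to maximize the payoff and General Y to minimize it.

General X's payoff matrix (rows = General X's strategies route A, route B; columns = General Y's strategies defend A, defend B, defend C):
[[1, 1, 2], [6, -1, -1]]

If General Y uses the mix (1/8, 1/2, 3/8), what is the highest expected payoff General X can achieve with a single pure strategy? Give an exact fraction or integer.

route A: (1)·(1/8) + (1)·(1/2) + (2)·(3/8) = 11/8.
route B: (6)·(1/8) + (-1)·(1/2) + (-1)·(3/8) = -1/8.
The best pure response is route A with expected payoff 11/8.

11/8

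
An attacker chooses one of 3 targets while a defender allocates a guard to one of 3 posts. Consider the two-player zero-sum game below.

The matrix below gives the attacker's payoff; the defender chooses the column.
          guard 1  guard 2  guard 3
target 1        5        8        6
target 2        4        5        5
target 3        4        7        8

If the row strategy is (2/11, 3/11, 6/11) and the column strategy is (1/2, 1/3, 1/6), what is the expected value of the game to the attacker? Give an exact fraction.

Against (1/2, 1/3, 1/6), each row's expected payoff is target 1: 37/6; target 2: 9/2; target 3: 17/3.
Taking the (2/11, 3/11, 6/11)-weighted average: (2/11)·(37/6) + (3/11)·(9/2) + (6/11)·(17/3) = 359/66.

359/66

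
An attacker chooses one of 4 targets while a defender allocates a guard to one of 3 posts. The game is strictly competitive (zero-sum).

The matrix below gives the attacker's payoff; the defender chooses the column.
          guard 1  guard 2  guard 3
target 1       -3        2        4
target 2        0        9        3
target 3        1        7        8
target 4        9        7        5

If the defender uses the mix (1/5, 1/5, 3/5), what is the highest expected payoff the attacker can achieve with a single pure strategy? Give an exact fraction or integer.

32/5

target 1: (-3)·(1/5) + (2)·(1/5) + (4)·(3/5) = 11/5.
target 2: (0)·(1/5) + (9)·(1/5) + (3)·(3/5) = 18/5.
target 3: (1)·(1/5) + (7)·(1/5) + (8)·(3/5) = 32/5.
target 4: (9)·(1/5) + (7)·(1/5) + (5)·(3/5) = 31/5.
The best pure response is target 3 with expected payoff 32/5.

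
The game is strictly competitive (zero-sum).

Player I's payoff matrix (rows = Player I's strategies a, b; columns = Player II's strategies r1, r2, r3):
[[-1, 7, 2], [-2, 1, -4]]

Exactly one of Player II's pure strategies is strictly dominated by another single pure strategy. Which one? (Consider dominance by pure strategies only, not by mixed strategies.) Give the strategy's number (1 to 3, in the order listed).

2

Player II prefers columns that give Player I less. Compare r2 with r1: -1 < 7, -2 < 1.
So r1 strictly dominates r2 for Player II; r2 is strictly dominated.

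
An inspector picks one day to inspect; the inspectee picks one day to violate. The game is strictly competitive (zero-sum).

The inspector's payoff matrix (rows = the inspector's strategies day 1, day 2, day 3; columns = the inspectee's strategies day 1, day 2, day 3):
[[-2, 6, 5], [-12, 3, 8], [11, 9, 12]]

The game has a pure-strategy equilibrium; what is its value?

Row minima: -2, -12, 9 → the inspector's maximin is 9.
Column maxima: 11, 9, 12 → the inspectee's minimax is 9.
They coincide at (day 3, day 2), so the value is 9.

9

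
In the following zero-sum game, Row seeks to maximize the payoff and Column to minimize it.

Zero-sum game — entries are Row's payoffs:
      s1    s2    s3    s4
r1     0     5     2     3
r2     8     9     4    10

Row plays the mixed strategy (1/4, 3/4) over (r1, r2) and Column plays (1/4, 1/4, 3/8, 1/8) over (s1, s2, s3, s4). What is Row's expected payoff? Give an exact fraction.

187/32

Against (1/4, 1/4, 3/8, 1/8), each row's expected payoff is r1: 19/8; r2: 7.
Taking the (1/4, 3/4)-weighted average: (1/4)·(19/8) + (3/4)·(7) = 187/32.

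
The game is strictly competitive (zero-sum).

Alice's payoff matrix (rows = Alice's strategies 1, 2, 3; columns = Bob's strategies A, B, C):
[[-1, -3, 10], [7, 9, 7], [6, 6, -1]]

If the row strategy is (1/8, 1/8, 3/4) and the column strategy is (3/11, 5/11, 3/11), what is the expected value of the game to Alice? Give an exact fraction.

369/88

Against (3/11, 5/11, 3/11), each row's expected payoff is 1: 12/11; 2: 87/11; 3: 45/11.
Taking the (1/8, 1/8, 3/4)-weighted average: (1/8)·(12/11) + (1/8)·(87/11) + (3/4)·(45/11) = 369/88.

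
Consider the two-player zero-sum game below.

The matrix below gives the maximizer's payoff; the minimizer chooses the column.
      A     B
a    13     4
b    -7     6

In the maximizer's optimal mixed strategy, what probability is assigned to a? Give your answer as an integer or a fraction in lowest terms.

Row minima are 4 and -7, so the maximizer's maximin is 4; column maxima are 13 and 6, so the minimizer's minimax is 6. These differ, so the equilibrium is in mixed strategies.
Let the maximizer play a with probability p. The minimizer is indifferent when 13p − 7(1−p) = 4p + 6(1−p), giving p = 13/22.

13/22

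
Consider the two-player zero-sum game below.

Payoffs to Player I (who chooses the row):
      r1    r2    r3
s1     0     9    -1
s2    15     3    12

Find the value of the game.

Column r1 is strictly dominated by r3 for Player II (it gives Player I more in every row).
The remaining 2×2 game on (s1, s2) × (r2, r3) has no saddle point. Let Player I play s1 with probability p; indifference gives 9p + 3(1−p) = −p + 12(1−p), so p = 9/19.
Similarly Player II's optimal q on r2 is 13/19, and the value is 9·(13/19) + (-1)·(6/19) = 111/19.

111/19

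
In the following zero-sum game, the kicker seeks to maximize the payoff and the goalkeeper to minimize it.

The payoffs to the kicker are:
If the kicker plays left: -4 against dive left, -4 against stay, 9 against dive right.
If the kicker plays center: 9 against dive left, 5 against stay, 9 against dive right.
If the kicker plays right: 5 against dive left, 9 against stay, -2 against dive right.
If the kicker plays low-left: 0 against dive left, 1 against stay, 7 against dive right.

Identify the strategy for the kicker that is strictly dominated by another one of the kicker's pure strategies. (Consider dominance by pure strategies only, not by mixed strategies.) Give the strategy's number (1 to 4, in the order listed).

Compare low-left with center: 9 > 0, 5 > 1, 9 > 7.
So center strictly dominates low-left for the kicker; low-left is strictly dominated.

4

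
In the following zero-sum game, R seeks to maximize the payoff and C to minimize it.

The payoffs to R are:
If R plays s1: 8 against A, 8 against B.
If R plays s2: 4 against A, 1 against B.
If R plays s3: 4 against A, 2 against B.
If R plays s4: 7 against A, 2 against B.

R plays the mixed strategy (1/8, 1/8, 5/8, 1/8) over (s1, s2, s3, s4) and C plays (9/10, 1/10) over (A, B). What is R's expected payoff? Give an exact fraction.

93/20

Against (9/10, 1/10), each row's expected payoff is s1: 8; s2: 37/10; s3: 19/5; s4: 13/2.
Taking the (1/8, 1/8, 5/8, 1/8)-weighted average: (1/8)·(8) + (1/8)·(37/10) + (5/8)·(19/5) + (1/8)·(13/2) = 93/20.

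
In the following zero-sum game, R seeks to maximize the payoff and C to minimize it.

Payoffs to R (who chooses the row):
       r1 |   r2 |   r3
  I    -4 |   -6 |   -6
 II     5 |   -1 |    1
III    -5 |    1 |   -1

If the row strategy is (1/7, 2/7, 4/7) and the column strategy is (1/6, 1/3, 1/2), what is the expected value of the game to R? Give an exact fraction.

-23/21

Against (1/6, 1/3, 1/2), each row's expected payoff is I: -17/3; II: 1; III: -1.
Taking the (1/7, 2/7, 4/7)-weighted average: (1/7)·(-17/3) + (2/7)·(1) + (4/7)·(-1) = -23/21.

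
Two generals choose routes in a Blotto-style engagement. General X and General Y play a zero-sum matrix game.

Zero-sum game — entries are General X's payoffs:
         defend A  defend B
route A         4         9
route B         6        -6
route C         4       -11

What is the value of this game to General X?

78/17

Row route C is strictly dominated by row route B, so General X never plays it.
The remaining 2×2 game on (route A, route B) × (defend A, defend B) has no saddle point. Let General X play route A with probability p; indifference gives 4p + 6(1−p) = 9p − 6(1−p), so p = 12/17.
Similarly General Y's optimal q on defend A is 15/17, and the value is 4·(15/17) + (9)·(2/17) = 78/17.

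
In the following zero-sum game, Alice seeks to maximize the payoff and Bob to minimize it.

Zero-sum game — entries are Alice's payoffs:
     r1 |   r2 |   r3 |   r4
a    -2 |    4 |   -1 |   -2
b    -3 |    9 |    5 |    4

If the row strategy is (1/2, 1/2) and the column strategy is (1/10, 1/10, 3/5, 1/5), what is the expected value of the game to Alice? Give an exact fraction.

Against (1/10, 1/10, 3/5, 1/5), each row's expected payoff is a: -4/5; b: 22/5.
Taking the (1/2, 1/2)-weighted average: (1/2)·(-4/5) + (1/2)·(22/5) = 9/5.

9/5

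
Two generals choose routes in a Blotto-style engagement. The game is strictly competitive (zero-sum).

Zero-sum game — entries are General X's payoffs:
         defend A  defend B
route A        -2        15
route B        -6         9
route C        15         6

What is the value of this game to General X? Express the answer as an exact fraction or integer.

Row route B is strictly dominated by row route A, so General X never plays it.
The remaining 2×2 game on (route A, route C) × (defend A, defend B) has no saddle point. Let General X play route A with probability p; indifference gives −2p + 15(1−p) = 15p + 6(1−p), so p = 9/26.
Similarly General Y's optimal q on defend A is 9/26, and the value is -2·(9/26) + (15)·(17/26) = 237/26.

237/26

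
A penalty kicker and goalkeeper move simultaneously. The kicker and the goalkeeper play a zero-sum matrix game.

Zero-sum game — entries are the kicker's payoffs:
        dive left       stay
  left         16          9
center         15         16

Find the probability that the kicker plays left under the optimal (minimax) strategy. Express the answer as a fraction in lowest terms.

Row minima are 9 and 15, so the kicker's maximin is 15; column maxima are 16 and 16, so the goalkeeper's minimax is 16. These differ, so the equilibrium is in mixed strategies.
Let the kicker play left with probability p. The goalkeeper is indifferent when 16p + 15(1−p) = 9p + 16(1−p), giving p = 1/8.

1/8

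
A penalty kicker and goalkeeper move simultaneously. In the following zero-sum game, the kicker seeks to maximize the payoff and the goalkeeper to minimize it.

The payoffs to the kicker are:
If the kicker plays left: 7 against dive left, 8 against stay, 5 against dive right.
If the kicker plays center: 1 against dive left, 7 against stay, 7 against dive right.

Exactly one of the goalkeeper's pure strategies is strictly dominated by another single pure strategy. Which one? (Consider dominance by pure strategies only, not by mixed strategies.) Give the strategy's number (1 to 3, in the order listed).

2

The goalkeeper prefers columns that give the kicker less. Compare stay with dive left: 7 < 8, 1 < 7.
So dive left strictly dominates stay for the goalkeeper; stay is strictly dominated.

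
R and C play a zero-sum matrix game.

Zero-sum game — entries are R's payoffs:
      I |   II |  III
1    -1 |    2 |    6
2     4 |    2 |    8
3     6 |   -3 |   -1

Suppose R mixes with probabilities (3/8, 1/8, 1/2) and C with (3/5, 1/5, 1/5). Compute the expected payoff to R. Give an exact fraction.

Against (3/5, 1/5, 1/5), each row's expected payoff is 1: 1; 2: 22/5; 3: 14/5.
Taking the (3/8, 1/8, 1/2)-weighted average: (3/8)·(1) + (1/8)·(22/5) + (1/2)·(14/5) = 93/40.

93/40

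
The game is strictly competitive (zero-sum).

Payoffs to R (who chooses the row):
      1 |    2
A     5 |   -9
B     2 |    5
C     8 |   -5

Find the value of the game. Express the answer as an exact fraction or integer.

25/8

Row A is strictly dominated by row C, so R never plays it.
The remaining 2×2 game on (B, C) × (1, 2) has no saddle point. Let R play B with probability p; indifference gives 2p + 8(1−p) = 5p − 5(1−p), so p = 13/16.
Similarly C's optimal q on 1 is 5/8, and the value is 2·(5/8) + (5)·(3/8) = 25/8.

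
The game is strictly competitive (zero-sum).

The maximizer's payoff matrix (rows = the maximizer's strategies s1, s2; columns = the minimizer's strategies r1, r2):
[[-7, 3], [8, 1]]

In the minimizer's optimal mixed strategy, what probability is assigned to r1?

2/17

Row minima are -7 and 1, so the maximizer's maximin is 1; column maxima are 8 and 3, so the minimizer's minimax is 3. These differ, so the equilibrium is in mixed strategies.
Let the minimizer play r1 with probability q. The maximizer is indifferent when −7q + 3(1−q) = 8q + (1−q), giving q = 2/17.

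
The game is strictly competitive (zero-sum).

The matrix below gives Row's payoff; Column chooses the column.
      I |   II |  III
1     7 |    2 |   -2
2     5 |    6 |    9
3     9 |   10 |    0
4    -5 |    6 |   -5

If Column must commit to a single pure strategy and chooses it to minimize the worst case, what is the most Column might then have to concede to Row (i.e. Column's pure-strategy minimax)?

The worst case (largest entry) in each column is I: 9, II: 10, III: 9.
The best (smallest) of these is 9.

9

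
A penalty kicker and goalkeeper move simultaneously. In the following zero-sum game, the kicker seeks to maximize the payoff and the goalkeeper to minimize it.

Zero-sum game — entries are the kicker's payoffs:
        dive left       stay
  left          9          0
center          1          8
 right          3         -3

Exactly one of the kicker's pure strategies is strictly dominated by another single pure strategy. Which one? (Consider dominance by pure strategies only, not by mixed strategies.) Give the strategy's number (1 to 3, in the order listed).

3

Compare right with left: 9 > 3, 0 > -3.
So left strictly dominates right for the kicker; right is strictly dominated.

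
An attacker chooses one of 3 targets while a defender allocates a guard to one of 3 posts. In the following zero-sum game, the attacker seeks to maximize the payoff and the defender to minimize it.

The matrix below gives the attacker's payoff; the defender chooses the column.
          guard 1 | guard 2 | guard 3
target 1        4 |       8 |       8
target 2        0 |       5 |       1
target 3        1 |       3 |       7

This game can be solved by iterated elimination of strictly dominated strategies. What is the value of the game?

Column guard 2 is strictly dominated by guard 1 for the defender (4<8, 0<5, 1<3); eliminate guard 2.
Row target 3 is strictly dominated by row target 1 (4>1, 8>7); eliminate target 3.
Row target 2 is strictly dominated by row target 1 (4>0, 8>1); eliminate target 2.
Column guard 3 is strictly dominated by guard 1 for the defender (4<8); eliminate guard 3.
Only (target 1, guard 1) remains, with payoff 4.

4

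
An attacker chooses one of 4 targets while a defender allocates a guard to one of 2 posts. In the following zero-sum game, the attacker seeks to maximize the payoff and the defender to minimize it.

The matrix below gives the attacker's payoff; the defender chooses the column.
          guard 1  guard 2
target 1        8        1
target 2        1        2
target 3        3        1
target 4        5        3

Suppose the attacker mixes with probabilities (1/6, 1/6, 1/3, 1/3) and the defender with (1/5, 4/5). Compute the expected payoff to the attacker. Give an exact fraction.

Against (1/5, 4/5), each row's expected payoff is target 1: 12/5; target 2: 9/5; target 3: 7/5; target 4: 17/5.
Taking the (1/6, 1/6, 1/3, 1/3)-weighted average: (1/6)·(12/5) + (1/6)·(9/5) + (1/3)·(7/5) + (1/3)·(17/5) = 23/10.

23/10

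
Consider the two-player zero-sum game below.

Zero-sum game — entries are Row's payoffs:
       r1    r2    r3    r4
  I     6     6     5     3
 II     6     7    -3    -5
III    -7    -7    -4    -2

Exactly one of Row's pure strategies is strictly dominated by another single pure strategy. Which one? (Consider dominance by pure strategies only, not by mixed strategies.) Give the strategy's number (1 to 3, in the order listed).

Compare III with I: 6 > -7, 6 > -7, 5 > -4, 3 > -2.
So I strictly dominates III for Row; III is strictly dominated.

3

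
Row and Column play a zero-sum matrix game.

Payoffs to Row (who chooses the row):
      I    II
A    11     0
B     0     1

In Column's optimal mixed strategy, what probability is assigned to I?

1/12

Row minima are 0 and 0, so Row's maximin is 0; column maxima are 11 and 1, so Column's minimax is 1. These differ, so the equilibrium is in mixed strategies.
Let Column play I with probability q. Row is indifferent when 11q = (1−q), giving q = 1/12.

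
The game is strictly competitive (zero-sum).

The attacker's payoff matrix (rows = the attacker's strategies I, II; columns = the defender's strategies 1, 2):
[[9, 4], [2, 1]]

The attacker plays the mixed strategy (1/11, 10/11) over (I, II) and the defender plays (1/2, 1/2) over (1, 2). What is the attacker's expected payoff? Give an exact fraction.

Against (1/2, 1/2), each row's expected payoff is I: 13/2; II: 3/2.
Taking the (1/11, 10/11)-weighted average: (1/11)·(13/2) + (10/11)·(3/2) = 43/22.

43/22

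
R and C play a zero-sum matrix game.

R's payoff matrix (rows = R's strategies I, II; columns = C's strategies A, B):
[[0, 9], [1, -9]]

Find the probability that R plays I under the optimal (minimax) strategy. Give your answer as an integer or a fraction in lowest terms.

Row minima are 0 and -9, so R's maximin is 0; column maxima are 1 and 9, so C's minimax is 1. These differ, so the equilibrium is in mixed strategies.
Let R play I with probability p. C is indifferent when (1−p) = 9p − 9(1−p), giving p = 10/19.

10/19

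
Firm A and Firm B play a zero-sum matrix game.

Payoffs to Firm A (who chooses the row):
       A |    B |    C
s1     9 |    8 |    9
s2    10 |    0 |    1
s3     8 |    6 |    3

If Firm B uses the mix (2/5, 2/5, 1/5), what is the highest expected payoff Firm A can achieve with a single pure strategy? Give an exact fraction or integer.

s1: (9)·(2/5) + (8)·(2/5) + (9)·(1/5) = 43/5.
s2: (10)·(2/5) + (0)·(2/5) + (1)·(1/5) = 21/5.
s3: (8)·(2/5) + (6)·(2/5) + (3)·(1/5) = 31/5.
The best pure response is s1 with expected payoff 43/5.

43/5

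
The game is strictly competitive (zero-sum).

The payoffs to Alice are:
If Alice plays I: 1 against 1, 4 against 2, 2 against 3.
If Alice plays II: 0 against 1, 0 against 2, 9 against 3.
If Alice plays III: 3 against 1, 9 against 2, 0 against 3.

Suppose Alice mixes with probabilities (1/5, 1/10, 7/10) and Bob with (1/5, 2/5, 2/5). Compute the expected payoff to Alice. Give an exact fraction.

191/50

Against (1/5, 2/5, 2/5), each row's expected payoff is I: 13/5; II: 18/5; III: 21/5.
Taking the (1/5, 1/10, 7/10)-weighted average: (1/5)·(13/5) + (1/10)·(18/5) + (7/10)·(21/5) = 191/50.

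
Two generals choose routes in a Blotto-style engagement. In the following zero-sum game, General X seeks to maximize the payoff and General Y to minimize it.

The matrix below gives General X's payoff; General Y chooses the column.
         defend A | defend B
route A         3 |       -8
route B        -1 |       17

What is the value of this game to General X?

43/29

Row minima are -8 and -1, so General X's maximin is -1; column maxima are 3 and 17, so General Y's minimax is 3. These differ, so the equilibrium is in mixed strategies.
Let General X play route A with probability p. General Y is indifferent when 3p − (1−p) = −8p + 17(1−p), giving p = 18/29.
Let General Y play defend A with probability q. General X is indifferent when 3q − 8(1−q) = −q + 17(1−q), giving q = 25/29.
The value is 3·(25/29) + (-8)·(4/29) = 43/29.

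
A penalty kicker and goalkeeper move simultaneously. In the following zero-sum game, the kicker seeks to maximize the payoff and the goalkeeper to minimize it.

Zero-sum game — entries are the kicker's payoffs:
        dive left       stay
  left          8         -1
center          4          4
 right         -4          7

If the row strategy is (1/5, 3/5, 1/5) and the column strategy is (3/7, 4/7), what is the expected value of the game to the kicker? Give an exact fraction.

Against (3/7, 4/7), each row's expected payoff is left: 20/7; center: 4; right: 16/7.
Taking the (1/5, 3/5, 1/5)-weighted average: (1/5)·(20/7) + (3/5)·(4) + (1/5)·(16/7) = 24/7.

24/7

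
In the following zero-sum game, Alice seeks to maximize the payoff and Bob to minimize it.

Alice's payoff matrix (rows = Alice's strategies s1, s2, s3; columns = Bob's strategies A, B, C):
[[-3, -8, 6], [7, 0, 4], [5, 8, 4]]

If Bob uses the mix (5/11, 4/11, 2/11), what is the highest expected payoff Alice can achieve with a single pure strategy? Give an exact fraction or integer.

65/11

s1: (-3)·(5/11) + (-8)·(4/11) + (6)·(2/11) = -35/11.
s2: (7)·(5/11) + (0)·(4/11) + (4)·(2/11) = 43/11.
s3: (5)·(5/11) + (8)·(4/11) + (4)·(2/11) = 65/11.
The best pure response is s3 with expected payoff 65/11.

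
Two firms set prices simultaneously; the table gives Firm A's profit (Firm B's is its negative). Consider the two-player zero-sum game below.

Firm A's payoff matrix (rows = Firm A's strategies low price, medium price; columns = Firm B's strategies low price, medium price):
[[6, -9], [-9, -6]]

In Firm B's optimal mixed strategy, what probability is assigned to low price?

1/6

Row minima are -9 and -9, so Firm A's maximin is -9; column maxima are 6 and -6, so Firm B's minimax is -6. These differ, so the equilibrium is in mixed strategies.
Let Firm B play low price with probability q. Firm A is indifferent when 6q − 9(1−q) = −9q − 6(1−q), giving q = 1/6.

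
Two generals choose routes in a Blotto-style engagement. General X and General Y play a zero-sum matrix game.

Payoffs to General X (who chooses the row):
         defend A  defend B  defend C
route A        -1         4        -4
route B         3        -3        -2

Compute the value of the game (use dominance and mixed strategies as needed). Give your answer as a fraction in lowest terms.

Column defend A is strictly dominated by defend C for General Y (it gives General X more in every row).
The remaining 2×2 game on (route A, route B) × (defend B, defend C) has no saddle point. Let General X play route A with probability p; indifference gives 4p − 3(1−p) = −4p − 2(1−p), so p = 1/9.
Similarly General Y's optimal q on defend B is 2/9, and the value is 4·(2/9) + (-4)·(7/9) = -20/9.

-20/9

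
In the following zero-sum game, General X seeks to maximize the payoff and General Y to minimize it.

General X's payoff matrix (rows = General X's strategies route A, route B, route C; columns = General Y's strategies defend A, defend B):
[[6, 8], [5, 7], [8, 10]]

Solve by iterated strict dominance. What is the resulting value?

8

Row route A is strictly dominated by row route C (8>6, 10>8); eliminate route A.
Column defend B is strictly dominated by defend A for General Y (5<7, 8<10); eliminate defend B.
Row route B is strictly dominated by row route C (8>5); eliminate route B.
Only (route C, defend A) remains, with payoff 8.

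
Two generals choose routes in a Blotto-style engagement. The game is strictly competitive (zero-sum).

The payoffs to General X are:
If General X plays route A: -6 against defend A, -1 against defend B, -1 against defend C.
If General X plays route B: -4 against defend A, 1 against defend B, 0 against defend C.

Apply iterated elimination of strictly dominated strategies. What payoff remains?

-4

Column defend B is strictly dominated by defend A for General Y (-6<-1, -4<1); eliminate defend B.
Row route A is strictly dominated by row route B (-4>-6, 0>-1); eliminate route A.
Column defend C is strictly dominated by defend A for General Y (-4<0); eliminate defend C.
Only (route B, defend A) remains, with payoff -4.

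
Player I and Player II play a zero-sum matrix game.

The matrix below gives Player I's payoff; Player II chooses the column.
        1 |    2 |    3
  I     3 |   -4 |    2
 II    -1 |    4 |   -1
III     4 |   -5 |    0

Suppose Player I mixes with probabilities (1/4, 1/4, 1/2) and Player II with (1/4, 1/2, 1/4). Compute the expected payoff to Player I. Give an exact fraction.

-9/16

Against (1/4, 1/2, 1/4), each row's expected payoff is I: -3/4; II: 3/2; III: -3/2.
Taking the (1/4, 1/4, 1/2)-weighted average: (1/4)·(-3/4) + (1/4)·(3/2) + (1/2)·(-3/2) = -9/16.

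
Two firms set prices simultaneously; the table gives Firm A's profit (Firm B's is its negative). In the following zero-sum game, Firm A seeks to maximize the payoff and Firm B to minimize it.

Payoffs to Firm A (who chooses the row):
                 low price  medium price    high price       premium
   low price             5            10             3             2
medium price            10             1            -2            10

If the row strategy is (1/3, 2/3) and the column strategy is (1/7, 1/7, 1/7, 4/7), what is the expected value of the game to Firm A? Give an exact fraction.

124/21

Against (1/7, 1/7, 1/7, 4/7), each row's expected payoff is low price: 26/7; medium price: 7.
Taking the (1/3, 2/3)-weighted average: (1/3)·(26/7) + (2/3)·(7) = 124/21.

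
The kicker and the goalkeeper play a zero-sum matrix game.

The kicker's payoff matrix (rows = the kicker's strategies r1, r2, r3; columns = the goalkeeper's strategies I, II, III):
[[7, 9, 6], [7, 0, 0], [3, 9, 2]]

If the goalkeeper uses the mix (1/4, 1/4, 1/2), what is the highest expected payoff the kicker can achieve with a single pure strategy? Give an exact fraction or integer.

r1: (7)·(1/4) + (9)·(1/4) + (6)·(1/2) = 7.
r2: (7)·(1/4) + (0)·(1/4) + (0)·(1/2) = 7/4.
r3: (3)·(1/4) + (9)·(1/4) + (2)·(1/2) = 4.
The best pure response is r1 with expected payoff 7.

7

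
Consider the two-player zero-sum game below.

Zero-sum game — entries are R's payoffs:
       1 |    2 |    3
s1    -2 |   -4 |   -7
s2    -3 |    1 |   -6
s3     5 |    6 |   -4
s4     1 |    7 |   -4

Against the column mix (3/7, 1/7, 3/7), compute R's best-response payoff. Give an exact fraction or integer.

s1: (-2)·(3/7) + (-4)·(1/7) + (-7)·(3/7) = -31/7.
s2: (-3)·(3/7) + (1)·(1/7) + (-6)·(3/7) = -26/7.
s3: (5)·(3/7) + (6)·(1/7) + (-4)·(3/7) = 9/7.
s4: (1)·(3/7) + (7)·(1/7) + (-4)·(3/7) = -2/7.
The best pure response is s3 with expected payoff 9/7.

9/7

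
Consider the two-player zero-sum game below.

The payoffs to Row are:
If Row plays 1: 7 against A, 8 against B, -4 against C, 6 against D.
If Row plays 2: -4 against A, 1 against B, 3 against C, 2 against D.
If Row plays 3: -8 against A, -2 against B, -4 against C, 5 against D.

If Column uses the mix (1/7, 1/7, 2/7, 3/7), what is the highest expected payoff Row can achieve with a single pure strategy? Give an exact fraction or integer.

1: (7)·(1/7) + (8)·(1/7) + (-4)·(2/7) + (6)·(3/7) = 25/7.
2: (-4)·(1/7) + (1)·(1/7) + (3)·(2/7) + (2)·(3/7) = 9/7.
3: (-8)·(1/7) + (-2)·(1/7) + (-4)·(2/7) + (5)·(3/7) = -3/7.
The best pure response is 1 with expected payoff 25/7.

25/7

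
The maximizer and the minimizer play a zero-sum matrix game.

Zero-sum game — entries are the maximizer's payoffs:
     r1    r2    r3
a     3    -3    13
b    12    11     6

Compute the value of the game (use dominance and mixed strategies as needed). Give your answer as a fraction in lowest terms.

Column r1 is strictly dominated by r2 for the minimizer (it gives the maximizer more in every row).
The remaining 2×2 game on (a, b) × (r2, r3) has no saddle point. Let the maximizer play a with probability p; indifference gives −3p + 11(1−p) = 13p + 6(1−p), so p = 5/21.
Similarly the minimizer's optimal q on r2 is 1/3, and the value is -3·(1/3) + (13)·(2/3) = 23/3.

23/3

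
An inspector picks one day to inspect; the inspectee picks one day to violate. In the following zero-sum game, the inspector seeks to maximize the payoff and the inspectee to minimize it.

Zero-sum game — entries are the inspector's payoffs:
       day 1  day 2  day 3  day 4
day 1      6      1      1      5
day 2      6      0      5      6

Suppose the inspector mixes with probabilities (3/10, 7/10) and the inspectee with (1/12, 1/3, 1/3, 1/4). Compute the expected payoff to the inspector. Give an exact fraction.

Against (1/12, 1/3, 1/3, 1/4), each row's expected payoff is day 1: 29/12; day 2: 11/3.
Taking the (3/10, 7/10)-weighted average: (3/10)·(29/12) + (7/10)·(11/3) = 79/24.

79/24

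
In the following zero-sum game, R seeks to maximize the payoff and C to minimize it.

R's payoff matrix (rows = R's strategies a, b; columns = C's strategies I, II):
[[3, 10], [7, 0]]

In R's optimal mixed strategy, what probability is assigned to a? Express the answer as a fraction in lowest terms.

Row minima are 3 and 0, so R's maximin is 3; column maxima are 7 and 10, so C's minimax is 7. These differ, so the equilibrium is in mixed strategies.
Let R play a with probability p. C is indifferent when 3p + 7(1−p) = 10p, giving p = 1/2.

1/2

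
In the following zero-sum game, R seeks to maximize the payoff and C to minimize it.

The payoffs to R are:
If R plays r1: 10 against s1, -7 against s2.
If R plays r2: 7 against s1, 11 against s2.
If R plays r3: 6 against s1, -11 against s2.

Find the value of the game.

Row r3 is strictly dominated by row r1, so R never plays it.
The remaining 2×2 game on (r1, r2) × (s1, s2) has no saddle point. Let R play r1 with probability p; indifference gives 10p + 7(1−p) = −7p + 11(1−p), so p = 4/21.
Similarly C's optimal q on s1 is 6/7, and the value is 10·(6/7) + (-7)·(1/7) = 53/7.

53/7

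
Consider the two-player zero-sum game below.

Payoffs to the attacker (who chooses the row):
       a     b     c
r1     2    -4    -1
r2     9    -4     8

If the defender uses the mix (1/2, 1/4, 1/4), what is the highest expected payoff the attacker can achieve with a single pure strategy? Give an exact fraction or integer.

11/2

r1: (2)·(1/2) + (-4)·(1/4) + (-1)·(1/4) = -1/4.
r2: (9)·(1/2) + (-4)·(1/4) + (8)·(1/4) = 11/2.
The best pure response is r2 with expected payoff 11/2.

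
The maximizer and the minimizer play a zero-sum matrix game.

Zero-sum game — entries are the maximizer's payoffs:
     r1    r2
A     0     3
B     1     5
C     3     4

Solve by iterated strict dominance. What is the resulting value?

Row A is strictly dominated by row B (1>0, 5>3); eliminate A.
Column r2 is strictly dominated by r1 for the minimizer (1<5, 3<4); eliminate r2.
Row B is strictly dominated by row C (3>1); eliminate B.
Only (C, r1) remains, with payoff 3.

3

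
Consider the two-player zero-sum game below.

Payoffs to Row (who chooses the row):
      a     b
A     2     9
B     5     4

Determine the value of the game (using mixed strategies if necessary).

37/8

Row minima are 2 and 4, so Row's maximin is 4; column maxima are 5 and 9, so Column's minimax is 5. These differ, so the equilibrium is in mixed strategies.
Let Row play A with probability p. Column is indifferent when 2p + 5(1−p) = 9p + 4(1−p), giving p = 1/8.
Let Column play a with probability q. Row is indifferent when 2q + 9(1−q) = 5q + 4(1−q), giving q = 5/8.
The value is 2·(5/8) + (9)·(3/8) = 37/8.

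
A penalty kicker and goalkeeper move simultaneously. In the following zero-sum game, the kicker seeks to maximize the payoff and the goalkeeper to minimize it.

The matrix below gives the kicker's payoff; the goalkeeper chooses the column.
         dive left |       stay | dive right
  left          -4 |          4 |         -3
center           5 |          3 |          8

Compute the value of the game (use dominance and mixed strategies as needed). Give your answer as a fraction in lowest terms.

Column dive right is strictly dominated by dive left for the goalkeeper (it gives the kicker more in every row).
The remaining 2×2 game on (left, center) × (dive left, stay) has no saddle point. Let the kicker play left with probability p; indifference gives −4p + 5(1−p) = 4p + 3(1−p), so p = 1/5.
Similarly the goalkeeper's optimal q on dive left is 1/10, and the value is -4·(1/10) + (4)·(9/10) = 16/5.

16/5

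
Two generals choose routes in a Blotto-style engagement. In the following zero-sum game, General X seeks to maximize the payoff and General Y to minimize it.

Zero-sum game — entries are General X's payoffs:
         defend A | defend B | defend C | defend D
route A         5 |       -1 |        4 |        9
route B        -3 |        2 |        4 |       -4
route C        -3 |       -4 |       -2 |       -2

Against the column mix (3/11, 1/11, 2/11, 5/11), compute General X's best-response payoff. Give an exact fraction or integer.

route A: (5)·(3/11) + (-1)·(1/11) + (4)·(2/11) + (9)·(5/11) = 67/11.
route B: (-3)·(3/11) + (2)·(1/11) + (4)·(2/11) + (-4)·(5/11) = -19/11.
route C: (-3)·(3/11) + (-4)·(1/11) + (-2)·(2/11) + (-2)·(5/11) = -27/11.
The best pure response is route A with expected payoff 67/11.

67/11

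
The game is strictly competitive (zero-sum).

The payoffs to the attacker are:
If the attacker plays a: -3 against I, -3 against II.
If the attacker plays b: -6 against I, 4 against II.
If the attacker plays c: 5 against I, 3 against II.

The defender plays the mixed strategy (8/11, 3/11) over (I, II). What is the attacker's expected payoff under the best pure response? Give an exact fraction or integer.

49/11

a: (-3)·(8/11) + (-3)·(3/11) = -3.
b: (-6)·(8/11) + (4)·(3/11) = -36/11.
c: (5)·(8/11) + (3)·(3/11) = 49/11.
The best pure response is c with expected payoff 49/11.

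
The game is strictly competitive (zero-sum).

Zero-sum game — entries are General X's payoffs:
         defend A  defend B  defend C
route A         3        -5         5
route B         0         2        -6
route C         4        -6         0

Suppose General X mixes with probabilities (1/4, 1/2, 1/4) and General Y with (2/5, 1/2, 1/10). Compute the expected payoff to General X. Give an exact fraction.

-7/20

Against (2/5, 1/2, 1/10), each row's expected payoff is route A: -4/5; route B: 2/5; route C: -7/5.
Taking the (1/4, 1/2, 1/4)-weighted average: (1/4)·(-4/5) + (1/2)·(2/5) + (1/4)·(-7/5) = -7/20.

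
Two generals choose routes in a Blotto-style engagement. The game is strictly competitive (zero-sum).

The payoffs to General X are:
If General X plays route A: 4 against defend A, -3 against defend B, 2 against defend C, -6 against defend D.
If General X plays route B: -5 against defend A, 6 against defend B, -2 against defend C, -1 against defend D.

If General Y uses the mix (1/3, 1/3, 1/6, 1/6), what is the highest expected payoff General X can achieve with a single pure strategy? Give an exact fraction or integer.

route A: (4)·(1/3) + (-3)·(1/3) + (2)·(1/6) + (-6)·(1/6) = -1/3.
route B: (-5)·(1/3) + (6)·(1/3) + (-2)·(1/6) + (-1)·(1/6) = -1/6.
The best pure response is route B with expected payoff -1/6.

-1/6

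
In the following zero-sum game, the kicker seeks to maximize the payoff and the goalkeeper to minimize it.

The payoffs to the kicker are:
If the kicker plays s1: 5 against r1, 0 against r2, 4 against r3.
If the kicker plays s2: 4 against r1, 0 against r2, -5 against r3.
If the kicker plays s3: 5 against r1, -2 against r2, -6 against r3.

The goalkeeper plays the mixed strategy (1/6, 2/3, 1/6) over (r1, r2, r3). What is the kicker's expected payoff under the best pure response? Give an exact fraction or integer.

3/2

s1: (5)·(1/6) + (0)·(2/3) + (4)·(1/6) = 3/2.
s2: (4)·(1/6) + (0)·(2/3) + (-5)·(1/6) = -1/6.
s3: (5)·(1/6) + (-2)·(2/3) + (-6)·(1/6) = -3/2.
The best pure response is s1 with expected payoff 3/2.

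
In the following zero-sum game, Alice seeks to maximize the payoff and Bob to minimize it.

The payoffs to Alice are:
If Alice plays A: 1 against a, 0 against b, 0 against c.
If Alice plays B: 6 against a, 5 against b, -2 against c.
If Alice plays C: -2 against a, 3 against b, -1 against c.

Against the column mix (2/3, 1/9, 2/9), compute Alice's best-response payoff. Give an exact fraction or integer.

37/9

A: (1)·(2/3) + (0)·(1/9) + (0)·(2/9) = 2/3.
B: (6)·(2/3) + (5)·(1/9) + (-2)·(2/9) = 37/9.
C: (-2)·(2/3) + (3)·(1/9) + (-1)·(2/9) = -11/9.
The best pure response is B with expected payoff 37/9.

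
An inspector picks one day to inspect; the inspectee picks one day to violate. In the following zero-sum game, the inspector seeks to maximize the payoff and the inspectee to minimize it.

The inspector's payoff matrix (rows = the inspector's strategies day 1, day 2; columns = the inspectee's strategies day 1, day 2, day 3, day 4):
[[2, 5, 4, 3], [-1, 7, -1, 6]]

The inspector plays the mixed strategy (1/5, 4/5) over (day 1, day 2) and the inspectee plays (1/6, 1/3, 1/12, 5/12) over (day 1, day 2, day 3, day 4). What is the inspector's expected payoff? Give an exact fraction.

Against (1/6, 1/3, 1/12, 5/12), each row's expected payoff is day 1: 43/12; day 2: 55/12.
Taking the (1/5, 4/5)-weighted average: (1/5)·(43/12) + (4/5)·(55/12) = 263/60.

263/60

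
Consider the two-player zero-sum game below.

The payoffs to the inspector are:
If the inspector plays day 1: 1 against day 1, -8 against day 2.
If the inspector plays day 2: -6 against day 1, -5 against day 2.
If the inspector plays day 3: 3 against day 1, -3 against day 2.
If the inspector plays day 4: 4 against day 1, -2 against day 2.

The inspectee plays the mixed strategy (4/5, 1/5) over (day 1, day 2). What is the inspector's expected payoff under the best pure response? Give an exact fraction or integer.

day 1: (1)·(4/5) + (-8)·(1/5) = -4/5.
day 2: (-6)·(4/5) + (-5)·(1/5) = -29/5.
day 3: (3)·(4/5) + (-3)·(1/5) = 9/5.
day 4: (4)·(4/5) + (-2)·(1/5) = 14/5.
The best pure response is day 4 with expected payoff 14/5.

14/5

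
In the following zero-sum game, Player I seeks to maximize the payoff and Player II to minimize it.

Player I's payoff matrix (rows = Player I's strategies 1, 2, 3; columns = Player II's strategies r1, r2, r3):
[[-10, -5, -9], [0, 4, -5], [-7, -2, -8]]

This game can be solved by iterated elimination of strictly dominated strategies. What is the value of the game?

Column r2 is strictly dominated by r1 for Player II (-10<-5, 0<4, -7<-2); eliminate r2.
Row 1 is strictly dominated by row 2 (0>-10, -5>-9); eliminate 1.
Row 3 is strictly dominated by row 2 (0>-7, -5>-8); eliminate 3.
Column r1 is strictly dominated by r3 for Player II (-5<0); eliminate r1.
Only (2, r3) remains, with payoff -5.

-5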